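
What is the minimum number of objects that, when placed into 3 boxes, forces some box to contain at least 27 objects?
n = (27 − 1)·3 + 1 = 79

By the generalised pigeonhole principle, to guarantee some box contains ≥ r objects we need more than (r − 1) · k objects total. Threshold: n = (r − 1) · k + 1. With r = 27 and k = 3: n = 26 · 3 + 1 = 78 + 1 = 79. For n = 78 = 26 · 3, we can put exactly 26 objects in every box, avoiding 27 in any single one — so 79 is tight.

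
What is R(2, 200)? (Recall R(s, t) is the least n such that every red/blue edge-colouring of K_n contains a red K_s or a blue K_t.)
R(2, 200) = 200

R(2, k) = k for all k ≥ 2: in a 2-colouring of K_k, either some edge is red (a red K_2) or all edges are blue (a blue K_k). And K_{199} coloured all-blue has no blue K_200, so R(2, 200) > 199. Hence R(2, 200) = 200.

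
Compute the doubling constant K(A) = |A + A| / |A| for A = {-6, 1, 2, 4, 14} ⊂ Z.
K = |A + A| / |A| = 14/5

Enumerate A + A = {a + b : a, b ∈ A}. With |A| = 5, there are |A|^2 = 25 ordered sum pairs; collecting distinct values, A + A = {-12, -5, -4, -2, 2, 3, 4, 5, 6, 8, 15, 16, 18, 28}, so |A + A| = 14. Thus K = 14/5. For comparison, the minimum possible |A + A| over all 5-element sets is 2·5 − 1 = 9 (so min K = 9/5), attained only by arithmetic progressions.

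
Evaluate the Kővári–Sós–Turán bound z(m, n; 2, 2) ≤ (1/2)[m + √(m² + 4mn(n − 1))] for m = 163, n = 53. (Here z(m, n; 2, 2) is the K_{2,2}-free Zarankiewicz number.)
z(163, 53; 2, 2) ≤ (1/2)[163 + √(163² + 4·163·53·52)] = (1/2)[163 + √1823481] = 756.6816

Kővári–Sós–Turán: let r_1, ..., r_163 be the row sums and z = Σ r_i the total number of 1s. Each pair of columns can share at most one row with both entries 1 (else a 2×2 all-ones block appears), so Σ_i C(r_i, 2) ≤ C(53, 2) = 1378. By convexity Σ_i C(r_i, 2) ≥ 163·C(z/163, 2) = z(z − 163)/(2·163), giving z² − 163z − 163·53·52 ≤ 0 and hence z ≤ (1/2)[163 + √(26569 + 4·449228)] = (1/2)[163 + √1823481] ≈ (1/2)(163 + 1350.3633) = 756.6816.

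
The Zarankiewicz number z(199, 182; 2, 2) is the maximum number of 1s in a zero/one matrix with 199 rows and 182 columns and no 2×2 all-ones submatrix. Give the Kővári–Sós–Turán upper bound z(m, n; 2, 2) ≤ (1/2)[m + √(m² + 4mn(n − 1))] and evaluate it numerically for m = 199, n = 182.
z(199, 182; 2, 2) ≤ (1/2)[199 + √(199² + 4·199·182·181)] = (1/2)[199 + √26261433] = 2661.7955

Kővári–Sós–Turán: let r_1, ..., r_199 be the row sums and z = Σ r_i the total number of 1s. Each pair of columns can share at most one row with both entries 1 (else a 2×2 all-ones block appears), so Σ_i C(r_i, 2) ≤ C(182, 2) = 16471. By convexity Σ_i C(r_i, 2) ≥ 199·C(z/199, 2) = z(z − 199)/(2·199), giving z² − 199z − 199·182·181 ≤ 0 and hence z ≤ (1/2)[199 + √(39601 + 4·6555458)] = (1/2)[199 + √26261433] ≈ (1/2)(199 + 5124.591) = 2661.7955.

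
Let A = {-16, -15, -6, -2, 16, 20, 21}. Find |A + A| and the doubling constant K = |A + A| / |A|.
K = |A + A| / |A| = 26/7

Enumerate A + A = {a + b : a, b ∈ A}. With |A| = 7, there are |A|^2 = 49 ordered sum pairs; collecting distinct values, A + A = {-32, -31, -30, -22, -21, -18, -17, -12, -8, -4, 0, 1, 4, 5, 6, 10, 14, 15, 18, 19, 32, 36, 37, 40, 41, 42}, so |A + A| = 26. Thus K = 26/7. For comparison, the minimum possible |A + A| over all 7-element sets is 2·7 − 1 = 13 (so min K = 13/7), attained only by arithmetic progressions.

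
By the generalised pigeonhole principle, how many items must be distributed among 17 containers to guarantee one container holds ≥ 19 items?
n = (19 − 1)·17 + 1 = 307

By the generalised pigeonhole principle, to guarantee some box contains ≥ r objects we need more than (r − 1) · k objects total. Threshold: n = (r − 1) · k + 1. With r = 19 and k = 17: n = 18 · 17 + 1 = 306 + 1 = 307. For n = 306 = 18 · 17, we can put exactly 18 objects in every box, avoiding 19 in any single one — so 307 is tight.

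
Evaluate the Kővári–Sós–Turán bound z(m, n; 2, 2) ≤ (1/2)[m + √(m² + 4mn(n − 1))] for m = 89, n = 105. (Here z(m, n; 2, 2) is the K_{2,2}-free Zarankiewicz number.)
z(89, 105; 2, 2) ≤ (1/2)[89 + √(89² + 4·89·105·104)] = (1/2)[89 + √3895441] = 1031.3436

Kővári–Sós–Turán: let r_1, ..., r_89 be the row sums and z = Σ r_i the total number of 1s. Each pair of columns can share at most one row with both entries 1 (else a 2×2 all-ones block appears), so Σ_i C(r_i, 2) ≤ C(105, 2) = 5460. By convexity Σ_i C(r_i, 2) ≥ 89·C(z/89, 2) = z(z − 89)/(2·89), giving z² − 89z − 89·105·104 ≤ 0 and hence z ≤ (1/2)[89 + √(7921 + 4·971880)] = (1/2)[89 + √3895441] ≈ (1/2)(89 + 1973.6872) = 1031.3436.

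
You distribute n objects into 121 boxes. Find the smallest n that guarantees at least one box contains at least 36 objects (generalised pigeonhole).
n = (36 − 1)·121 + 1 = 4236

By the generalised pigeonhole principle, to guarantee some box contains ≥ r objects we need more than (r − 1) · k objects total. Threshold: n = (r − 1) · k + 1. With r = 36 and k = 121: n = 35 · 121 + 1 = 4235 + 1 = 4236. For n = 4235 = 35 · 121, we can put exactly 35 objects in every box, avoiding 36 in any single one — so 4236 is tight.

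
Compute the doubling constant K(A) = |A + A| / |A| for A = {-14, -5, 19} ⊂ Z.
K = |A + A| / |A| = 6/3 = 2

Enumerate A + A = {a + b : a, b ∈ A}. With |A| = 3, there are |A|^2 = 9 ordered sum pairs; collecting distinct values, A + A = {-28, -19, -10, 5, 14, 38}, so |A + A| = 6. Thus K = 6/3 = 2. For comparison, the minimum possible |A + A| over all 3-element sets is 2·3 − 1 = 5 (so min K = 5/3), attained only by arithmetic progressions.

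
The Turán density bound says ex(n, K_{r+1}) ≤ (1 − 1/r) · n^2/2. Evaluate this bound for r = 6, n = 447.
Turán density bound = (5/6) · 447^2/2 = 333015/4 ≈ 83253.75

Turán's theorem: ex(n, K_{r+1}) is achieved by the complete r-partite Turán graph T(n, r) with parts as balanced as possible, and is at most (1 − 1/r) · n^2/2. For r = 6, n = 447: the density bound is (5/6) · 199809/2 = 333015/4 ≈ 83253.75. The integer-valued extremum is e(T(447, 6)) = 83253, which is strictly less than the density bound 333015/4 since 6 ∤ 447 (the parts of T(447, 6) cannot all be equal).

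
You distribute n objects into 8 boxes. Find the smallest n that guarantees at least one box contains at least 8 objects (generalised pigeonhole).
n = (8 − 1)·8 + 1 = 57

By the generalised pigeonhole principle, to guarantee some box contains ≥ r objects we need more than (r − 1) · k objects total. Threshold: n = (r − 1) · k + 1. With r = 8 and k = 8: n = 7 · 8 + 1 = 56 + 1 = 57. For n = 56 = 7 · 8, we can put exactly 7 objects in every box, avoiding 8 in any single one — so 57 is tight.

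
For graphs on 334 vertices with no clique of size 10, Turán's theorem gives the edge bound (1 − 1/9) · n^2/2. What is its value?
Turán density bound = (8/9) · 334^2/2 = 446224/9 ≈ 49580.4444

Turán's theorem: ex(n, K_{r+1}) is achieved by the complete r-partite Turán graph T(n, r) with parts as balanced as possible, and is at most (1 − 1/r) · n^2/2. For r = 9, n = 334: the density bound is (8/9) · 111556/2 = 446224/9 ≈ 49580.4444. The integer-valued extremum is e(T(334, 9)) = 49580, which is strictly less than the density bound 446224/9 since 9 ∤ 334 (the parts of T(334, 9) cannot all be equal).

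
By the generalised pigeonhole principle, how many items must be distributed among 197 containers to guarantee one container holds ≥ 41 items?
n = (41 − 1)·197 + 1 = 7881

By the generalised pigeonhole principle, to guarantee some box contains ≥ r objects we need more than (r − 1) · k objects total. Threshold: n = (r − 1) · k + 1. With r = 41 and k = 197: n = 40 · 197 + 1 = 7880 + 1 = 7881. For n = 7880 = 40 · 197, we can put exactly 40 objects in every box, avoiding 41 in any single one — so 7881 is tight.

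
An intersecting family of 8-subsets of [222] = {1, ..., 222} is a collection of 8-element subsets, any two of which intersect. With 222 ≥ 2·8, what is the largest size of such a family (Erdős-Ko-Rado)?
max |F| = C(221, 7) = 4641271471980

Erdős-Ko-Rado (1961): when n ≥ 2k, max |F| = C(n−1, k−1). The bound is attained by the star {A : i ∈ A} for any fixed i ∈ [n]. Here C(222−1, 8−1) = C(221, 7) = 4641271471980.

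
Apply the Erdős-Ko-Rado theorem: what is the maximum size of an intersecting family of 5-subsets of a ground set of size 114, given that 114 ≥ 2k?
max |F| = C(113, 4) = 6438740

Erdős-Ko-Rado (1961): when n ≥ 2k, max |F| = C(n−1, k−1). The bound is attained by the star {A : i ∈ A} for any fixed i ∈ [n]. Here C(114−1, 5−1) = C(113, 4) = 6438740.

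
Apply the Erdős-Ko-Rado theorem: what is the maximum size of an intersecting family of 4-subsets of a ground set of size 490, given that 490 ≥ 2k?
max |F| = C(489, 3) = 19368964

The Erdős-Ko-Rado theorem states: for n ≥ 2k, an intersecting family of k-subsets of an n-element set has size at most C(n − 1, k − 1), with equality for 'star' families {A ⊆ [n] : |A| = k, i ∈ A} (fix an element i). For n = 490, k = 4: C(489, 3) = 19368964.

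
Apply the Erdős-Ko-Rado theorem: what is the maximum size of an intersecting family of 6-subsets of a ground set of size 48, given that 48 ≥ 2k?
max |F| = C(47, 5) = 1533939

The Erdős-Ko-Rado theorem states: for n ≥ 2k, an intersecting family of k-subsets of an n-element set has size at most C(n − 1, k − 1), with equality for 'star' families {A ⊆ [n] : |A| = k, i ∈ A} (fix an element i). For n = 48, k = 6: C(47, 5) = 1533939.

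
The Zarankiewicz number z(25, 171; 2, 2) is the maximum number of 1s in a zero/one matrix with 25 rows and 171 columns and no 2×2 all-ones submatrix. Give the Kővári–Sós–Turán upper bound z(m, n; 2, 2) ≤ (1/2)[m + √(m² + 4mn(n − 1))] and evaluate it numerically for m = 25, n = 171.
z(25, 171; 2, 2) ≤ (1/2)[25 + √(25² + 4·25·171·170)] = (1/2)[25 + √2907625] = 865.088

Kővári–Sós–Turán: let r_1, ..., r_25 be the row sums and z = Σ r_i the total number of 1s. Each pair of columns can share at most one row with both entries 1 (else a 2×2 all-ones block appears), so Σ_i C(r_i, 2) ≤ C(171, 2) = 14535. By convexity Σ_i C(r_i, 2) ≥ 25·C(z/25, 2) = z(z − 25)/(2·25), giving z² − 25z − 25·171·170 ≤ 0 and hence z ≤ (1/2)[25 + √(625 + 4·726750)] = (1/2)[25 + √2907625] ≈ (1/2)(25 + 1705.1759) = 865.088.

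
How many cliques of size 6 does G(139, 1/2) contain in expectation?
E[# K_6] = C(139, 6) · (1/2)^C(6, 2) = 8979650478 / 2^15 = 4489825239/16384 ≈ 274037.184998

For each 6-subset S of vertices (there are C(139, 6) = 8979650478 such S), let X_S = 1 if S induces a K_6 (all C(6, 2) = 15 edges present). Then P(X_S = 1) = (1/2)^15 = 1/32768. By linearity of expectation, E[# K_6] = C(139, 6) · (1/2)^15 = 8979650478 / 32768 = 4489825239/16384 ≈ 274037.184998.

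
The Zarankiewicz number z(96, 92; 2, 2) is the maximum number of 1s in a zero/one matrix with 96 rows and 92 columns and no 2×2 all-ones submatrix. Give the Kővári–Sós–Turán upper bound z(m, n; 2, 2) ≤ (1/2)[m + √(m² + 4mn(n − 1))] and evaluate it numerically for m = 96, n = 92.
z(96, 92; 2, 2) ≤ (1/2)[96 + √(96² + 4·96·92·91)] = (1/2)[96 + √3224064] = 945.7839

Kővári–Sós–Turán: let r_1, ..., r_96 be the row sums and z = Σ r_i the total number of 1s. Each pair of columns can share at most one row with both entries 1 (else a 2×2 all-ones block appears), so Σ_i C(r_i, 2) ≤ C(92, 2) = 4186. By convexity Σ_i C(r_i, 2) ≥ 96·C(z/96, 2) = z(z − 96)/(2·96), giving z² − 96z − 96·92·91 ≤ 0 and hence z ≤ (1/2)[96 + √(9216 + 4·803712)] = (1/2)[96 + √3224064] ≈ (1/2)(96 + 1795.5679) = 945.7839.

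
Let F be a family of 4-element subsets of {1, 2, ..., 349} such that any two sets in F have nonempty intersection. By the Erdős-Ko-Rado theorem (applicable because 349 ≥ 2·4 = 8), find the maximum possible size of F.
max |F| = C(348, 3) = 6963596

The Erdős-Ko-Rado theorem states: for n ≥ 2k, an intersecting family of k-subsets of an n-element set has size at most C(n − 1, k − 1), with equality for 'star' families {A ⊆ [n] : |A| = k, i ∈ A} (fix an element i). For n = 349, k = 4: C(348, 3) = 6963596.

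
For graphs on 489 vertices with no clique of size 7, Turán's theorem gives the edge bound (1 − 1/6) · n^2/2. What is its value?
Turán density bound = (5/6) · 489^2/2 = 398535/4 ≈ 99633.75

Turán's theorem: ex(n, K_{r+1}) is achieved by the complete r-partite Turán graph T(n, r) with parts as balanced as possible, and is at most (1 − 1/r) · n^2/2. For r = 6, n = 489: the density bound is (5/6) · 239121/2 = 398535/4 ≈ 99633.75. The integer-valued extremum is e(T(489, 6)) = 99633, which is strictly less than the density bound 398535/4 since 6 ∤ 489 (the parts of T(489, 6) cannot all be equal).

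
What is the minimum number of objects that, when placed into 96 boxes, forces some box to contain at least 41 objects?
n = (41 − 1)·96 + 1 = 3841

By the generalised pigeonhole principle, to guarantee some box contains ≥ r objects we need more than (r − 1) · k objects total. Threshold: n = (r − 1) · k + 1. With r = 41 and k = 96: n = 40 · 96 + 1 = 3840 + 1 = 3841. For n = 3840 = 40 · 96, we can put exactly 40 objects in every box, avoiding 41 in any single one — so 3841 is tight.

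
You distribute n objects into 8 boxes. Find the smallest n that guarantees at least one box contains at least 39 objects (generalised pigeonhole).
n = (39 − 1)·8 + 1 = 305

By the generalised pigeonhole principle, to guarantee some box contains ≥ r objects we need more than (r − 1) · k objects total. Threshold: n = (r − 1) · k + 1. With r = 39 and k = 8: n = 38 · 8 + 1 = 304 + 1 = 305. For n = 304 = 38 · 8, we can put exactly 38 objects in every box, avoiding 39 in any single one — so 305 is tight.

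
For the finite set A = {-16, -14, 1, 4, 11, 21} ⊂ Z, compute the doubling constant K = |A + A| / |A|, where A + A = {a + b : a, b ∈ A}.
K = |A + A| / |A| = 19/6

Enumerate A + A = {a + b : a, b ∈ A}. With |A| = 6, there are |A|^2 = 36 ordered sum pairs; collecting distinct values, A + A = {-32, -30, -28, -15, -13, -12, -10, -5, -3, 2, 5, 7, 8, 12, 15, 22, 25, 32, 42}, so |A + A| = 19. Thus K = 19/6. For comparison, the minimum possible |A + A| over all 6-element sets is 2·6 − 1 = 11 (so min K = 11/6), attained only by arithmetic progressions.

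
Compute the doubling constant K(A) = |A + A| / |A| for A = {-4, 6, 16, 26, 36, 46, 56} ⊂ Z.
K = |A + A| / |A| = 13/7

Enumerate A + A = {a + b : a, b ∈ A}. With |A| = 7, there are |A|^2 = 49 ordered sum pairs; collecting distinct values, A + A = {-8, 2, 12, 22, 32, 42, 52, 62, 72, 82, 92, 102, 112}, so |A + A| = 13. Thus K = 13/7. Here |A + A| = 2|A| − 1 = 13, the minimum possible — so K = 13/7 is minimal, which holds iff A is an arithmetic progression.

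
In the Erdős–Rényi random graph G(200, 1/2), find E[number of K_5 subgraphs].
E[# K_5] = C(200, 5) · (1/2)^C(5, 2) = 2535650040 / 2^10 = 316956255/128 = 2476220.7421875

For each 5-subset S of vertices (there are C(200, 5) = 2535650040 such S), let X_S = 1 if S induces a K_5 (all C(5, 2) = 10 edges present). Then P(X_S = 1) = (1/2)^10 = 1/1024. By linearity of expectation, E[# K_5] = C(200, 5) · (1/2)^10 = 2535650040 / 1024 = 316956255/128 = 2476220.7421875.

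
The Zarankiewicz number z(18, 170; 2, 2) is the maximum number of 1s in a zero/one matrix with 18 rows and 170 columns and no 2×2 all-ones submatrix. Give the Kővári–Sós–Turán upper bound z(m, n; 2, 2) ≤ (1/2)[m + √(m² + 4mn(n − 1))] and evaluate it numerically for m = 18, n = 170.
z(18, 170; 2, 2) ≤ (1/2)[18 + √(18² + 4·18·170·169)] = (1/2)[18 + √2068884] = 728.1808

Kővári–Sós–Turán: let r_1, ..., r_18 be the row sums and z = Σ r_i the total number of 1s. Each pair of columns can share at most one row with both entries 1 (else a 2×2 all-ones block appears), so Σ_i C(r_i, 2) ≤ C(170, 2) = 14365. By convexity Σ_i C(r_i, 2) ≥ 18·C(z/18, 2) = z(z − 18)/(2·18), giving z² − 18z − 18·170·169 ≤ 0 and hence z ≤ (1/2)[18 + √(324 + 4·517140)] = (1/2)[18 + √2068884] ≈ (1/2)(18 + 1438.3616) = 728.1808.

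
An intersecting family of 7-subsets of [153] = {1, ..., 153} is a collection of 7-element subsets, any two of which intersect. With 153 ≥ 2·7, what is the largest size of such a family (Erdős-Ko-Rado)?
max |F| = C(152, 6) = 15500461060

Erdős-Ko-Rado (1961): when n ≥ 2k, max |F| = C(n−1, k−1). The bound is attained by the star {A : i ∈ A} for any fixed i ∈ [n]. Here C(153−1, 7−1) = C(152, 6) = 15500461060.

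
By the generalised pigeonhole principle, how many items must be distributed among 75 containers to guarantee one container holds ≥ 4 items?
n = (4 − 1)·75 + 1 = 226

By the generalised pigeonhole principle, to guarantee some box contains ≥ r objects we need more than (r − 1) · k objects total. Threshold: n = (r − 1) · k + 1. With r = 4 and k = 75: n = 3 · 75 + 1 = 225 + 1 = 226. For n = 225 = 3 · 75, we can put exactly 3 objects in every box, avoiding 4 in any single one — so 226 is tight.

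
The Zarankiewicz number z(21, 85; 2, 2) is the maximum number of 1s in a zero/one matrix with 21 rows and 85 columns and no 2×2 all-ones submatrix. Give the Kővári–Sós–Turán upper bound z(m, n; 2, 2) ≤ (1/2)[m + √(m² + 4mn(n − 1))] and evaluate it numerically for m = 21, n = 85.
z(21, 85; 2, 2) ≤ (1/2)[21 + √(21² + 4·21·85·84)] = (1/2)[21 + √600201] = 397.8632

Kővári–Sós–Turán: let r_1, ..., r_21 be the row sums and z = Σ r_i the total number of 1s. Each pair of columns can share at most one row with both entries 1 (else a 2×2 all-ones block appears), so Σ_i C(r_i, 2) ≤ C(85, 2) = 3570. By convexity Σ_i C(r_i, 2) ≥ 21·C(z/21, 2) = z(z − 21)/(2·21), giving z² − 21z − 21·85·84 ≤ 0 and hence z ≤ (1/2)[21 + √(441 + 4·149940)] = (1/2)[21 + √600201] ≈ (1/2)(21 + 774.7264) = 397.8632.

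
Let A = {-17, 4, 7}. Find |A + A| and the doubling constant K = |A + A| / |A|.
K = |A + A| / |A| = 6/3 = 2

Enumerate A + A = {a + b : a, b ∈ A}. With |A| = 3, there are |A|^2 = 9 ordered sum pairs; collecting distinct values, A + A = {-34, -13, -10, 8, 11, 14}, so |A + A| = 6. Thus K = 6/3 = 2. For comparison, the minimum possible |A + A| over all 3-element sets is 2·3 − 1 = 5 (so min K = 5/3), attained only by arithmetic progressions.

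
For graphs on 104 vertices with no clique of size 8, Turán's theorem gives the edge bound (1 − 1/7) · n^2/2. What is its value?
Turán density bound = (6/7) · 104^2/2 = 32448/7 ≈ 4635.4286

Turán's theorem: ex(n, K_{r+1}) is achieved by the complete r-partite Turán graph T(n, r) with parts as balanced as possible, and is at most (1 − 1/r) · n^2/2. For r = 7, n = 104: the density bound is (6/7) · 10816/2 = 32448/7 ≈ 4635.4286. The integer-valued extremum is e(T(104, 7)) = 4635, which is strictly less than the density bound 32448/7 since 7 ∤ 104 (the parts of T(104, 7) cannot all be equal).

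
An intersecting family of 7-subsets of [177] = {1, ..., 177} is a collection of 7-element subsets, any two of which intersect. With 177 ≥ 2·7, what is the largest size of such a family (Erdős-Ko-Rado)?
max |F| = C(176, 6) = 37873734360

The Erdős-Ko-Rado theorem states: for n ≥ 2k, an intersecting family of k-subsets of an n-element set has size at most C(n − 1, k − 1), with equality for 'star' families {A ⊆ [n] : |A| = k, i ∈ A} (fix an element i). For n = 177, k = 7: C(176, 6) = 37873734360.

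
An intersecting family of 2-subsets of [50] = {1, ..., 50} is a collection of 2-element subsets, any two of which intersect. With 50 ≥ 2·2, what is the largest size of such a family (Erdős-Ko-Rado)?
max |F| = C(49, 1) = 49

The Erdős-Ko-Rado theorem states: for n ≥ 2k, an intersecting family of k-subsets of an n-element set has size at most C(n − 1, k − 1), with equality for 'star' families {A ⊆ [n] : |A| = k, i ∈ A} (fix an element i). For n = 50, k = 2: C(49, 1) = 49.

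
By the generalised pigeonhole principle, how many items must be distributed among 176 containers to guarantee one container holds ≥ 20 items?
n = (20 − 1)·176 + 1 = 3345

By the generalised pigeonhole principle, to guarantee some box contains ≥ r objects we need more than (r − 1) · k objects total. Threshold: n = (r − 1) · k + 1. With r = 20 and k = 176: n = 19 · 176 + 1 = 3344 + 1 = 3345. For n = 3344 = 19 · 176, we can put exactly 19 objects in every box, avoiding 20 in any single one — so 3345 is tight.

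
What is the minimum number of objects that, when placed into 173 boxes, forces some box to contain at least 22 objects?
n = (22 − 1)·173 + 1 = 3634

By the generalised pigeonhole principle, to guarantee some box contains ≥ r objects we need more than (r − 1) · k objects total. Threshold: n = (r − 1) · k + 1. With r = 22 and k = 173: n = 21 · 173 + 1 = 3633 + 1 = 3634. For n = 3633 = 21 · 173, we can put exactly 21 objects in every box, avoiding 22 in any single one — so 3634 is tight.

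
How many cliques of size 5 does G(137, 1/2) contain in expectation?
E[# K_5] = C(137, 5) · (1/2)^C(5, 2) = 373566942 / 2^10 = 186783471/512 ≈ 364811.466797

For each 5-subset S of vertices (there are C(137, 5) = 373566942 such S), let X_S = 1 if S induces a K_5 (all C(5, 2) = 10 edges present). Then P(X_S = 1) = (1/2)^10 = 1/1024. By linearity of expectation, E[# K_5] = C(137, 5) · (1/2)^10 = 373566942 / 1024 = 186783471/512 ≈ 364811.466797.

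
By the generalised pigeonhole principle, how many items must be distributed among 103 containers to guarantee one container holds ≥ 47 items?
n = (47 − 1)·103 + 1 = 4739

By the generalised pigeonhole principle, to guarantee some box contains ≥ r objects we need more than (r − 1) · k objects total. Threshold: n = (r − 1) · k + 1. With r = 47 and k = 103: n = 46 · 103 + 1 = 4738 + 1 = 4739. For n = 4738 = 46 · 103, we can put exactly 46 objects in every box, avoiding 47 in any single one — so 4739 is tight.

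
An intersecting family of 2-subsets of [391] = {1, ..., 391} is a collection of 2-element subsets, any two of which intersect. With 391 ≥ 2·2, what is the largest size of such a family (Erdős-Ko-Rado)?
max |F| = C(390, 1) = 390

Erdős-Ko-Rado (1961): when n ≥ 2k, max |F| = C(n−1, k−1). The bound is attained by the star {A : i ∈ A} for any fixed i ∈ [n]. Here C(391−1, 2−1) = C(390, 1) = 390.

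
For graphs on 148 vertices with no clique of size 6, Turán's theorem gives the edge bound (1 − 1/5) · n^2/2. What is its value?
Turán density bound = (4/5) · 148^2/2 = 43808/5 ≈ 8761.6

Turán's theorem: ex(n, K_{r+1}) is achieved by the complete r-partite Turán graph T(n, r) with parts as balanced as possible, and is at most (1 − 1/r) · n^2/2. For r = 5, n = 148: the density bound is (4/5) · 21904/2 = 43808/5 ≈ 8761.6. The integer-valued extremum is e(T(148, 5)) = 8761, which is strictly less than the density bound 43808/5 since 5 ∤ 148 (the parts of T(148, 5) cannot all be equal).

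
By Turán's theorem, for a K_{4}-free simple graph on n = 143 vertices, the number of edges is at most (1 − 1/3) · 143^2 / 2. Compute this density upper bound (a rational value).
Turán density bound = (2/3) · 143^2/2 = 20449/3 ≈ 6816.3333

Turán's theorem: ex(n, K_{r+1}) is achieved by the complete r-partite Turán graph T(n, r) with parts as balanced as possible, and is at most (1 − 1/r) · n^2/2. For r = 3, n = 143: the density bound is (2/3) · 20449/2 = 20449/3 ≈ 6816.3333. The integer-valued extremum is e(T(143, 3)) = 6816, which is strictly less than the density bound 20449/3 since 3 ∤ 143 (the parts of T(143, 3) cannot all be equal).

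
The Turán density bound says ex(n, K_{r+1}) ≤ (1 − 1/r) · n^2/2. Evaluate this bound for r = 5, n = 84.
Turán density bound = (4/5) · 84^2/2 = 14112/5 ≈ 2822.4

Turán's theorem: ex(n, K_{r+1}) is achieved by the complete r-partite Turán graph T(n, r) with parts as balanced as possible, and is at most (1 − 1/r) · n^2/2. For r = 5, n = 84: the density bound is (4/5) · 7056/2 = 14112/5 ≈ 2822.4. The integer-valued extremum is e(T(84, 5)) = 2822, which is strictly less than the density bound 14112/5 since 5 ∤ 84 (the parts of T(84, 5) cannot all be equal).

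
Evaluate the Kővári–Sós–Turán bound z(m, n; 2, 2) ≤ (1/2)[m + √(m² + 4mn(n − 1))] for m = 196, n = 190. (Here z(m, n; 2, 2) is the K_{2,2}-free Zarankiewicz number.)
z(196, 190; 2, 2) ≤ (1/2)[196 + √(196² + 4·196·190·189)] = (1/2)[196 + √28191856] = 2752.8002

Kővári–Sós–Turán: let r_1, ..., r_196 be the row sums and z = Σ r_i the total number of 1s. Each pair of columns can share at most one row with both entries 1 (else a 2×2 all-ones block appears), so Σ_i C(r_i, 2) ≤ C(190, 2) = 17955. By convexity Σ_i C(r_i, 2) ≥ 196·C(z/196, 2) = z(z − 196)/(2·196), giving z² − 196z − 196·190·189 ≤ 0 and hence z ≤ (1/2)[196 + √(38416 + 4·7038360)] = (1/2)[196 + √28191856] ≈ (1/2)(196 + 5309.6004) = 2752.8002.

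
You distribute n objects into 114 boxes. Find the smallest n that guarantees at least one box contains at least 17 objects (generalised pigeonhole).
n = (17 − 1)·114 + 1 = 1825

By the generalised pigeonhole principle, to guarantee some box contains ≥ r objects we need more than (r − 1) · k objects total. Threshold: n = (r − 1) · k + 1. With r = 17 and k = 114: n = 16 · 114 + 1 = 1824 + 1 = 1825. For n = 1824 = 16 · 114, we can put exactly 16 objects in every box, avoiding 17 in any single one — so 1825 is tight.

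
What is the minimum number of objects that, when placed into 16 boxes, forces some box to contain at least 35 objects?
n = (35 − 1)·16 + 1 = 545

By the generalised pigeonhole principle, to guarantee some box contains ≥ r objects we need more than (r − 1) · k objects total. Threshold: n = (r − 1) · k + 1. With r = 35 and k = 16: n = 34 · 16 + 1 = 544 + 1 = 545. For n = 544 = 34 · 16, we can put exactly 34 objects in every box, avoiding 35 in any single one — so 545 is tight.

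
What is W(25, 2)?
W(25, 2) = 25 + 1 = 26

A 2-term AP is any pair of integers, so a monochromatic 2-AP exists iff some colour is used at least twice. With 25 colours, the colouring i ↦ i on {1, ..., 25} uses each colour once, avoiding any monochromatic pair, so W(25, 2) > 25. For {1, ..., 26}, pigeonhole forces two integers of the same colour, which form a monochromatic 2-AP. Hence W(25, 2) = 26.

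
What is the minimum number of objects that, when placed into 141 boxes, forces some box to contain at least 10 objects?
n = (10 − 1)·141 + 1 = 1270

By the generalised pigeonhole principle, to guarantee some box contains ≥ r objects we need more than (r − 1) · k objects total. Threshold: n = (r − 1) · k + 1. With r = 10 and k = 141: n = 9 · 141 + 1 = 1269 + 1 = 1270. For n = 1269 = 9 · 141, we can put exactly 9 objects in every box, avoiding 10 in any single one — so 1270 is tight.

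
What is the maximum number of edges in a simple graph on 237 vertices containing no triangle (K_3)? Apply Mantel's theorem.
ex(237, K_3) = ⌊237^2/4⌋ = 14042

Mantel (1907): a triangle-free graph on n vertices has at most ⌊n^2/4⌋ edges, with equality for the complete bipartite graph K_{⌊n/2⌋, ⌈n/2⌉}. For n = 237: ⌊237^2/4⌋ = ⌊56169/4⌋ = 14042. The extremal graph is K_{118, 119}, which has 118·119 = 14042 edges.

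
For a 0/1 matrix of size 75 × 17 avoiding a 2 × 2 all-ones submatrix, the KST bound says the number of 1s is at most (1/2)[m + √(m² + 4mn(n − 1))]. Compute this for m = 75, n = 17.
z(75, 17; 2, 2) ≤ (1/2)[75 + √(75² + 4·75·17·16)] = (1/2)[75 + √87225] = 185.1694

Kővári–Sós–Turán: let r_1, ..., r_75 be the row sums and z = Σ r_i the total number of 1s. Each pair of columns can share at most one row with both entries 1 (else a 2×2 all-ones block appears), so Σ_i C(r_i, 2) ≤ C(17, 2) = 136. By convexity Σ_i C(r_i, 2) ≥ 75·C(z/75, 2) = z(z − 75)/(2·75), giving z² − 75z − 75·17·16 ≤ 0 and hence z ≤ (1/2)[75 + √(5625 + 4·20400)] = (1/2)[75 + √87225] ≈ (1/2)(75 + 295.3388) = 185.1694.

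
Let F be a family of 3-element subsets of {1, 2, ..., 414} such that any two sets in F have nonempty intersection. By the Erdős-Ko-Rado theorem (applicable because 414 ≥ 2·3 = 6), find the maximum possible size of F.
max |F| = C(413, 2) = 85078

Erdős-Ko-Rado (1961): when n ≥ 2k, max |F| = C(n−1, k−1). The bound is attained by the star {A : i ∈ A} for any fixed i ∈ [n]. Here C(414−1, 3−1) = C(413, 2) = 85078.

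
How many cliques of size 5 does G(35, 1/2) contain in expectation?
E[# K_5] = C(35, 5) · (1/2)^C(5, 2) = 324632 / 2^10 = 40579/128 = 317.0234375

For each 5-subset S of vertices (there are C(35, 5) = 324632 such S), let X_S = 1 if S induces a K_5 (all C(5, 2) = 10 edges present). Then P(X_S = 1) = (1/2)^10 = 1/1024. By linearity of expectation, E[# K_5] = C(35, 5) · (1/2)^10 = 324632 / 1024 = 40579/128 = 317.0234375.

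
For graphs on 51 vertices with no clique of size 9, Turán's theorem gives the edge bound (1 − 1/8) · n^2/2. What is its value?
Turán density bound = (7/8) · 51^2/2 = 18207/16 ≈ 1137.9375

Turán's theorem: ex(n, K_{r+1}) is achieved by the complete r-partite Turán graph T(n, r) with parts as balanced as possible, and is at most (1 − 1/r) · n^2/2. For r = 8, n = 51: the density bound is (7/8) · 2601/2 = 18207/16 ≈ 1137.9375. The integer-valued extremum is e(T(51, 8)) = 1137, which is strictly less than the density bound 18207/16 since 8 ∤ 51 (the parts of T(51, 8) cannot all be equal).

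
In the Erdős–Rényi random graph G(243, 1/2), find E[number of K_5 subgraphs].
E[# K_5] = C(243, 5) · (1/2)^C(5, 2) = 6774333588 / 2^10 = 1693583397/256 ≈ 6615560.144531

For each 5-subset S of vertices (there are C(243, 5) = 6774333588 such S), let X_S = 1 if S induces a K_5 (all C(5, 2) = 10 edges present). Then P(X_S = 1) = (1/2)^10 = 1/1024. By linearity of expectation, E[# K_5] = C(243, 5) · (1/2)^10 = 6774333588 / 1024 = 1693583397/256 ≈ 6615560.144531.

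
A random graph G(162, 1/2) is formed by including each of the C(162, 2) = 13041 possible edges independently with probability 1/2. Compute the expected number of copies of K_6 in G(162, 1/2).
E[# K_6] = C(162, 6) · (1/2)^C(6, 2) = 22860316584 / 2^15 = 2857539573/4096 ≈ 697641.497314

For each 6-subset S of vertices (there are C(162, 6) = 22860316584 such S), let X_S = 1 if S induces a K_6 (all C(6, 2) = 15 edges present). Then P(X_S = 1) = (1/2)^15 = 1/32768. By linearity of expectation, E[# K_6] = C(162, 6) · (1/2)^15 = 22860316584 / 32768 = 2857539573/4096 ≈ 697641.497314.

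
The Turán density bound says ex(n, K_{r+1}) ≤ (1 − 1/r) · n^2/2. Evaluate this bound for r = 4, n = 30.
Turán density bound = (3/4) · 30^2/2 = 675/2 ≈ 337.5

Turán's theorem: ex(n, K_{r+1}) is achieved by the complete r-partite Turán graph T(n, r) with parts as balanced as possible, and is at most (1 − 1/r) · n^2/2. For r = 4, n = 30: the density bound is (3/4) · 900/2 = 675/2 ≈ 337.5. The integer-valued extremum is e(T(30, 4)) = 337, which is strictly less than the density bound 675/2 since 4 ∤ 30 (the parts of T(30, 4) cannot all be equal).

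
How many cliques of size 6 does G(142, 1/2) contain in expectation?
E[# K_6] = C(142, 6) · (1/2)^C(6, 2) = 10230985051 / 2^15 ≈ 312224.885590

For each 6-subset S of vertices (there are C(142, 6) = 10230985051 such S), let X_S = 1 if S induces a K_6 (all C(6, 2) = 15 edges present). Then P(X_S = 1) = (1/2)^15 = 1/32768. By linearity of expectation, E[# K_6] = C(142, 6) · (1/2)^15 = 10230985051 / 32768 ≈ 312224.885590.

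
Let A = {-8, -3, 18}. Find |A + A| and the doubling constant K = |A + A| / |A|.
K = |A + A| / |A| = 6/3 = 2

Enumerate A + A = {a + b : a, b ∈ A}. With |A| = 3, there are |A|^2 = 9 ordered sum pairs; collecting distinct values, A + A = {-16, -11, -6, 10, 15, 36}, so |A + A| = 6. Thus K = 6/3 = 2. For comparison, the minimum possible |A + A| over all 3-element sets is 2·3 − 1 = 5 (so min K = 5/3), attained only by arithmetic progressions.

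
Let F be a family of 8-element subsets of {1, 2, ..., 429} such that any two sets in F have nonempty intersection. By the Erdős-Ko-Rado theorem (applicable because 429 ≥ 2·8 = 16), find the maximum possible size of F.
max |F| = C(428, 7) = 496887774778680

The Erdős-Ko-Rado theorem states: for n ≥ 2k, an intersecting family of k-subsets of an n-element set has size at most C(n − 1, k − 1), with equality for 'star' families {A ⊆ [n] : |A| = k, i ∈ A} (fix an element i). For n = 429, k = 8: C(428, 7) = 496887774778680.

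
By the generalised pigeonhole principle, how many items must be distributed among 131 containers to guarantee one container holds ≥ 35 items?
n = (35 − 1)·131 + 1 = 4455

By the generalised pigeonhole principle, to guarantee some box contains ≥ r objects we need more than (r − 1) · k objects total. Threshold: n = (r − 1) · k + 1. With r = 35 and k = 131: n = 34 · 131 + 1 = 4454 + 1 = 4455. For n = 4454 = 34 · 131, we can put exactly 34 objects in every box, avoiding 35 in any single one — so 4455 is tight.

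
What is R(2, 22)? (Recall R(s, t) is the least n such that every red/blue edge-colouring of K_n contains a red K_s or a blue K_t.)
R(2, 22) = 22

R(2, k) = k for all k ≥ 2: in a 2-colouring of K_k, either some edge is red (a red K_2) or all edges are blue (a blue K_k). And K_{21} coloured all-blue has no blue K_22, so R(2, 22) > 21. Hence R(2, 22) = 22.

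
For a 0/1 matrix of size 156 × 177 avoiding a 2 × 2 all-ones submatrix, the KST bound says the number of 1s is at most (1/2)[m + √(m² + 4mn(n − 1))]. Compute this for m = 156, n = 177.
z(156, 177; 2, 2) ≤ (1/2)[156 + √(156² + 4·156·177·176)] = (1/2)[156 + √19463184] = 2283.8549

Kővári–Sós–Turán: let r_1, ..., r_156 be the row sums and z = Σ r_i the total number of 1s. Each pair of columns can share at most one row with both entries 1 (else a 2×2 all-ones block appears), so Σ_i C(r_i, 2) ≤ C(177, 2) = 15576. By convexity Σ_i C(r_i, 2) ≥ 156·C(z/156, 2) = z(z − 156)/(2·156), giving z² − 156z − 156·177·176 ≤ 0 and hence z ≤ (1/2)[156 + √(24336 + 4·4859712)] = (1/2)[156 + √19463184] ≈ (1/2)(156 + 4411.7099) = 2283.8549.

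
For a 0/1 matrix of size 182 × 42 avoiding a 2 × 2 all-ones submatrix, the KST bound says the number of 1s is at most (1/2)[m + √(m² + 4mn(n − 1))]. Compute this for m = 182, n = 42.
z(182, 42; 2, 2) ≤ (1/2)[182 + √(182² + 4·182·42·41)] = (1/2)[182 + √1286740] = 658.1728

Kővári–Sós–Turán: let r_1, ..., r_182 be the row sums and z = Σ r_i the total number of 1s. Each pair of columns can share at most one row with both entries 1 (else a 2×2 all-ones block appears), so Σ_i C(r_i, 2) ≤ C(42, 2) = 861. By convexity Σ_i C(r_i, 2) ≥ 182·C(z/182, 2) = z(z − 182)/(2·182), giving z² − 182z − 182·42·41 ≤ 0 and hence z ≤ (1/2)[182 + √(33124 + 4·313404)] = (1/2)[182 + √1286740] ≈ (1/2)(182 + 1134.3456) = 658.1728.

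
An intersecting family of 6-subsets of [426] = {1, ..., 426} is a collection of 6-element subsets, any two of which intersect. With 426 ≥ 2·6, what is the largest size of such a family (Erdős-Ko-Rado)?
max |F| = C(425, 5) = 112851790710

The Erdős-Ko-Rado theorem states: for n ≥ 2k, an intersecting family of k-subsets of an n-element set has size at most C(n − 1, k − 1), with equality for 'star' families {A ⊆ [n] : |A| = k, i ∈ A} (fix an element i). For n = 426, k = 6: C(425, 5) = 112851790710.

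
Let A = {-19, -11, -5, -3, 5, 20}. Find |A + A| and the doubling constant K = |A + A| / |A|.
K = |A + A| / |A| = 18/6 = 3

Enumerate A + A = {a + b : a, b ∈ A}. With |A| = 6, there are |A|^2 = 36 ordered sum pairs; collecting distinct values, A + A = {-38, -30, -24, -22, -16, -14, -10, -8, -6, 0, 1, 2, 9, 10, 15, 17, 25, 40}, so |A + A| = 18. Thus K = 18/6 = 3. For comparison, the minimum possible |A + A| over all 6-element sets is 2·6 − 1 = 11 (so min K = 11/6), attained only by arithmetic progressions.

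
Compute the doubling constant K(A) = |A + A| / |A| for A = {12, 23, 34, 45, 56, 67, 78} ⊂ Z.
K = |A + A| / |A| = 13/7

Enumerate A + A = {a + b : a, b ∈ A}. With |A| = 7, there are |A|^2 = 49 ordered sum pairs; collecting distinct values, A + A = {24, 35, 46, 57, 68, 79, 90, 101, 112, 123, 134, 145, 156}, so |A + A| = 13. Thus K = 13/7. Here |A + A| = 2|A| − 1 = 13, the minimum possible — so K = 13/7 is minimal, which holds iff A is an arithmetic progression.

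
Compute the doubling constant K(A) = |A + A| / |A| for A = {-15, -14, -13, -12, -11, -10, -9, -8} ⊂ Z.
K = |A + A| / |A| = 15/8

Enumerate A + A = {a + b : a, b ∈ A}. With |A| = 8, there are |A|^2 = 64 ordered sum pairs; collecting distinct values, A + A = {-30, -29, -28, -27, -26, -25, -24, -23, -22, -21, -20, -19, -18, -17, -16}, so |A + A| = 15. Thus K = 15/8. Here |A + A| = 2|A| − 1 = 15, the minimum possible — so K = 15/8 is minimal, which holds iff A is an arithmetic progression.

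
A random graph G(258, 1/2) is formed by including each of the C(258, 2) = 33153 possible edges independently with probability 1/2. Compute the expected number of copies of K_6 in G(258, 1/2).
E[# K_6] = C(258, 6) · (1/2)^C(6, 2) = 386326692928 / 2^15 = 6036354577/512 ≈ 11789755.033203

For each 6-subset S of vertices (there are C(258, 6) = 386326692928 such S), let X_S = 1 if S induces a K_6 (all C(6, 2) = 15 edges present). Then P(X_S = 1) = (1/2)^15 = 1/32768. By linearity of expectation, E[# K_6] = C(258, 6) · (1/2)^15 = 386326692928 / 32768 = 6036354577/512 ≈ 11789755.033203.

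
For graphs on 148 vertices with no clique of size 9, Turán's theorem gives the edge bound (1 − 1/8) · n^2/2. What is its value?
Turán density bound = (7/8) · 148^2/2 = 9583

Turán's theorem: ex(n, K_{r+1}) is achieved by the complete r-partite Turán graph T(n, r) with parts as balanced as possible, and is at most (1 − 1/r) · n^2/2. For r = 8, n = 148: the density bound is (7/8) · 21904/2 = 9583. The integer-valued extremum is e(T(148, 8)) = 9582, which is strictly less than the density bound 9583 since 8 ∤ 148 (the parts of T(148, 8) cannot all be equal).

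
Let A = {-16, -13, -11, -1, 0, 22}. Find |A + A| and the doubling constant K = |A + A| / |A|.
K = |A + A| / |A| = 21/6 = 7/2

Enumerate A + A = {a + b : a, b ∈ A}. With |A| = 6, there are |A|^2 = 36 ordered sum pairs; collecting distinct values, A + A = {-32, -29, -27, -26, -24, -22, -17, -16, -14, -13, -12, -11, -2, -1, 0, 6, 9, 11, 21, 22, 44}, so |A + A| = 21. Thus K = 21/6 = 7/2. For comparison, the minimum possible |A + A| over all 6-element sets is 2·6 − 1 = 11 (so min K = 11/6), attained only by arithmetic progressions.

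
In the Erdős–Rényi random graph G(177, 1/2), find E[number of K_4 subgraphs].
E[# K_4] = C(177, 4) · (1/2)^C(4, 2) = 39524100 / 2^6 = 9881025/16 = 617564.0625

For each 4-subset S of vertices (there are C(177, 4) = 39524100 such S), let X_S = 1 if S induces a K_4 (all C(4, 2) = 6 edges present). Then P(X_S = 1) = (1/2)^6 = 1/64. By linearity of expectation, E[# K_4] = C(177, 4) · (1/2)^6 = 39524100 / 64 = 9881025/16 = 617564.0625.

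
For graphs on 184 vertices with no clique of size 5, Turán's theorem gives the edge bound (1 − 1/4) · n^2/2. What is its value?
Turán density bound = (3/4) · 184^2/2 = 12696

Turán's theorem: ex(n, K_{r+1}) is achieved by the complete r-partite Turán graph T(n, r) with parts as balanced as possible, and is at most (1 − 1/r) · n^2/2. For r = 4, n = 184: the density bound is (3/4) · 33856/2 = 12696. Since 4 ∣ 184, the Turán graph T(184, 4) has parts of equal size 46, and its edge count e(T(184, 4)) = 12696 attains the density bound exactly.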